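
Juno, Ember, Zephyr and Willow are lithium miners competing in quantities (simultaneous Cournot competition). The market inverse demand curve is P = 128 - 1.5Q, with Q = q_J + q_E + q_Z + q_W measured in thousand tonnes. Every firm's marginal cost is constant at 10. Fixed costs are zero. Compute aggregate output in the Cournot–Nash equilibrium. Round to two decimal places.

Each firm earns π_i = (128 - 1.5Q)q_i - 10q_i.
Setting ∂π_i/∂q_i = 0 with rivals' quantities fixed: 118 - 3q_i - (3/2)·Σ_{j≠i} q_j = 0.
By symmetry each firm produces the same amount; substituting Σ_{j≠i} q_j = 3q_i yields q_i = 118/(15/2) = 236/15.
Total output Q = 236/15 + 236/15 + 236/15 + 236/15 = 944/15.

62.93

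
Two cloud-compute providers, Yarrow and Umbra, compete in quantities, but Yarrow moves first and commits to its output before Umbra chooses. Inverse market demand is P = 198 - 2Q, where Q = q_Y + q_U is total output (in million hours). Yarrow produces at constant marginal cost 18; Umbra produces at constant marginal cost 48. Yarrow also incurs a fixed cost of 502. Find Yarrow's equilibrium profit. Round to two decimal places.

2254.25

Solve by backward induction. Given q_Y, the follower Umbra maximises π_U = (198 - 2q_Y - 2q_U)q_U - 48q_U.
Follower FOC: 150 - 2q_Y - 4q_U = 0, so q_U(q_Y) = (150 - 2q_Y)/4.
The leader anticipates this reaction. Substituting into P = 198 - 2Q gives P = 123 - q_Y, so π_Y = (123 - q_Y)q_Y - 18q_Y.
Maximising: ∂π_Y/∂q_Y = 105 - 2q_Y = 0, giving q_Y = 105/2.
Then q_U = (150 - 2·(105/2))/4 = 45/4.
Price P = 198 - 2·(255/4) = 141/2.
Yarrow's profit: (141/2 - 18)·(105/2) - 502 = 2254.2500.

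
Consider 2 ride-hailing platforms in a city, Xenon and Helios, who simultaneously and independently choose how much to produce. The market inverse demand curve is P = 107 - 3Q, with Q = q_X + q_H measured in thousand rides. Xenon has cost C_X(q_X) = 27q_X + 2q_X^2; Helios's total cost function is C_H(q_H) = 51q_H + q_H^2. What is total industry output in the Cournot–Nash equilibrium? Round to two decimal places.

Xenon's profit: π_X = (107 - 3Q)q_X - (27q_X + 2q_X²). Setting ∂π_X/∂q_X = 0: 80 - 10q_X - 3(q_H) = 0.
Helios's first-order condition: 56 - 8q_H - 3(q_X) = 0.
Best responses: q_X = (80 - 3q_H)/10, q_H = (56 - 3q_X)/8.
Solving the pair: q_X = 472/71, q_H = 320/71.
Total output Q = 472/71 + 320/71 = 792/71.

11.15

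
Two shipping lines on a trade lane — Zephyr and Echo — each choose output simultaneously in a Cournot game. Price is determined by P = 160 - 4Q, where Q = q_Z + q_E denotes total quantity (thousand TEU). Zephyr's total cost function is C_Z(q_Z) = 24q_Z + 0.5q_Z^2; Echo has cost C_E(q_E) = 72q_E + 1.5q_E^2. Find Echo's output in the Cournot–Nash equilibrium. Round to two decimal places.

Zephyr's profit: π_Z = (160 - 4Q)q_Z - (24q_Z + (1/2)q_Z²). Setting ∂π_Z/∂q_Z = 0: 136 - 9q_Z - 4(q_E) = 0.
Echo's first-order condition: 88 - 11q_E - 4(q_Z) = 0.
So q_Z = (136 - 4q_E)/9 and q_E = (88 - 4q_Z)/11.
Substituting one into the other gives q_Z = 1144/83 and q_E = 248/83.

2.99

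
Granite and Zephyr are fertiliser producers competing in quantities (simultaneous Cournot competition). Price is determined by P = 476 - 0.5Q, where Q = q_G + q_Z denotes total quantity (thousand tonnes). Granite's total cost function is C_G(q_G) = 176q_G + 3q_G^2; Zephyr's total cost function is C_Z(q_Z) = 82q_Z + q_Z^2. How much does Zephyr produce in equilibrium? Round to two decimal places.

Granite's profit: π_G = (476 - 0.5Q)q_G - (176q_G + 3q_G²). Setting ∂π_G/∂q_G = 0: 300 - 7q_G - (1/2)(q_Z) = 0.
Zephyr's profit: π_Z = (476 - 0.5Q)q_Z - (82q_Z + q_Z²). Setting ∂π_Z/∂q_Z = 0: 394 - 3q_Z - (1/2)(q_G) = 0.
So q_G = (300 - (1/2)q_Z)/7 and q_Z = (394 - (1/2)q_G)/3.
Solving the pair: q_G = 33.8795, q_Z = 125.6867.

125.69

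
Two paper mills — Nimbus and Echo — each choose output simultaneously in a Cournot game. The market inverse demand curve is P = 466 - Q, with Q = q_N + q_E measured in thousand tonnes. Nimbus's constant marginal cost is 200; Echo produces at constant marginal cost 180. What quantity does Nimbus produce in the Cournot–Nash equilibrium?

82

Nimbus's profit: π_N = (466 - Q)q_N - (200q_N). Setting ∂π_N/∂q_N = 0: 266 - 2q_N - (q_E) = 0.
Echo's first-order condition: 286 - 2q_E - (q_N) = 0.
Rearranging gives the reaction functions q_N = (266 - q_E)/2 and q_E = (286 - q_N)/2.
Solving the pair: q_N = 82, q_E = 102.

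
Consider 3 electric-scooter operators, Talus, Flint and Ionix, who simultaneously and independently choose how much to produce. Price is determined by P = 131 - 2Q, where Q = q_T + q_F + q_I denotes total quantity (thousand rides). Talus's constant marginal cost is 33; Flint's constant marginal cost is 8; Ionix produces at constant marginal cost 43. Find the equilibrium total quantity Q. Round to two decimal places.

38.63

Talus's profit: π_T = (131 - 2Q)q_T - (33q_T). Setting ∂π_T/∂q_T = 0: 98 - 4q_T - 2(q_F + q_I) = 0.
Flint's profit: π_F = (131 - 2Q)q_F - (8q_F). Setting ∂π_F/∂q_F = 0: 123 - 4q_F - 2(q_T + q_I) = 0.
Ionix's first-order condition: 88 - 4q_I - 2(q_T + q_F) = 0.
Adding the 3 conditions: 309 − 4Q − 4Q = 0, i.e. Q = 309/8.
Back-substituting: q_T = (98 − 309/4)/2 = 83/8, q_F = (123 − 309/4)/2 = 183/8, q_I = (88 − 309/4)/2 = 43/8.
Total output Q = 83/8 + 183/8 + 43/8 = 309/8.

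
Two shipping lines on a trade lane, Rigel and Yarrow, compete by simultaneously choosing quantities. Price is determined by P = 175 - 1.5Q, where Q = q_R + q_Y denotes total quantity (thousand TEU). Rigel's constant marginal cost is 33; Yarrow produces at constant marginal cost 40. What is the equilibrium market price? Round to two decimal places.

Rigel's profit: π_R = (175 - 1.5Q)q_R - (33q_R). Setting ∂π_R/∂q_R = 0: 142 - 3q_R - (3/2)(q_Y) = 0.
Yarrow's profit: π_Y = (175 - 1.5Q)q_Y - (40q_Y). Setting ∂π_Y/∂q_Y = 0: 135 - 3q_Y - (3/2)(q_R) = 0.
Rearranging gives the reaction functions q_R = (142 - (3/2)q_Y)/3 and q_Y = (135 - (3/2)q_R)/3.
Substituting one into the other gives q_R = 298/9 and q_Y = 256/9.
Total output Q = 554/9, so price P = 175 - (3/2)·(554/9) = 248/3.

82.67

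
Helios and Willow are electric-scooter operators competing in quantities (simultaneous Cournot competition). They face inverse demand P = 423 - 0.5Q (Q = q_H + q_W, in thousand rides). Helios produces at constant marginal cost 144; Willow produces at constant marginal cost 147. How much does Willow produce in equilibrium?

182

Helios's profit: π_H = (423 - 0.5Q)q_H - (144q_H). Setting ∂π_H/∂q_H = 0: 279 - q_H - (1/2)(q_W) = 0.
Willow's profit: π_W = (423 - 0.5Q)q_W - (147q_W). Setting ∂π_W/∂q_W = 0: 276 - q_W - (1/2)(q_H) = 0.
Best responses: q_H = (279 - (1/2)q_W), q_W = (276 - (1/2)q_H).
Solving the pair: q_H = 188, q_W = 182.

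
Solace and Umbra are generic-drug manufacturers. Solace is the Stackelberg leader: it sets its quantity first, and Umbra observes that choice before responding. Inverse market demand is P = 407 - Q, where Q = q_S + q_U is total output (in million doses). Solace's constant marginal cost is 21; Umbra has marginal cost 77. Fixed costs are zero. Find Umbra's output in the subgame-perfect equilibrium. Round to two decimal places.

54.50

Solve by backward induction. Given q_S, the follower Umbra maximises π_U = (407 - q_S - q_U)q_U - 77q_U.
Follower FOC: 330 - q_S - 2q_U = 0, so q_U(q_S) = (330 - q_S)/2.
The leader anticipates this reaction. Substituting into P = 407 - Q gives P = 242 - (1/2)q_S, so π_S = (242 - (1/2)q_S)q_S - 21q_S.
Maximising: ∂π_S/∂q_S = 221 - q_S = 0, giving q_S = 221.
Then q_U = (330 - 221)/2 = 109/2.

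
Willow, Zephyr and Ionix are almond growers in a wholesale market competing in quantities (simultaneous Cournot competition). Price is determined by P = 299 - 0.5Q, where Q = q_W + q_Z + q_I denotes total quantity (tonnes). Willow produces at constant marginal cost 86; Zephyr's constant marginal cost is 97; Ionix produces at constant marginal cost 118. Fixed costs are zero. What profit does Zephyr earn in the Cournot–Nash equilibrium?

Willow's profit: π_W = (299 - 0.5Q)q_W - (86q_W). Setting ∂π_W/∂q_W = 0: 213 - q_W - (1/2)(q_Z + q_I) = 0.
Zephyr's profit: π_Z = (299 - 0.5Q)q_Z - (97q_Z). Setting ∂π_Z/∂q_Z = 0: 202 - q_Z - (1/2)(q_W + q_I) = 0.
Ionix's first-order condition: 181 - q_I - (1/2)(q_W + q_Z) = 0.
Adding the 3 conditions: 596 − Q − Q = 0, i.e. Q = 298.
Back-substituting: q_W = (213 − 149)/(1/2) = 128, q_Z = (202 − 149)/(1/2) = 106, q_I = (181 − 149)/(1/2) = 64.
Price P = 299 - (1/2)·298 = 150.
Zephyr's profit: (150 - 97)·106 = 5618.

5618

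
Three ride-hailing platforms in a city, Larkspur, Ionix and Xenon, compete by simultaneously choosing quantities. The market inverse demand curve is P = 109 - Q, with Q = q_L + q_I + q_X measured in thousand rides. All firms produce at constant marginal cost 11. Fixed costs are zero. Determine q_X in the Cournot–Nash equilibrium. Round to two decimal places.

24.50

A representative firm's profit is π_i = q_i(109 - Q) - 11q_i.
Setting ∂π_i/∂q_i = 0 with rivals' quantities fixed: 98 - 2q_i - Σ_{j≠i} q_j = 0.
By symmetry each firm produces the same amount; substituting Σ_{j≠i} q_j = 2q_i yields q_i = 98/4 = 49/2.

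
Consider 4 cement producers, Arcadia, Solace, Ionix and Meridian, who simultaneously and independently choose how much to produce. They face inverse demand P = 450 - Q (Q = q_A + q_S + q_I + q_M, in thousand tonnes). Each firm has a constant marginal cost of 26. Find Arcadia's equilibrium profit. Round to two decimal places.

7191.04

Each firm earns π_i = (450 - Q)q_i - 26q_i.
First-order condition (treating rivals' output as given): 424 - 2q_i - Σ_{j≠i} q_j = 0.
By symmetry each firm produces the same amount; substituting Σ_{j≠i} q_j = 3q_i yields q_i = 424/5.
Price P = 450 - 1696/5 = 554/5.
Arcadia's profit: (554/5 - 26)·(424/5) = 7191.0400.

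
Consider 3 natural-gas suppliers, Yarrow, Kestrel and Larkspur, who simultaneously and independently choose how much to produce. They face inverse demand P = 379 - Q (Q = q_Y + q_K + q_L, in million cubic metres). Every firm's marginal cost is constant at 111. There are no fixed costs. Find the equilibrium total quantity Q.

201

Each firm earns π_i = (379 - Q)q_i - 111q_i.
Setting ∂π_i/∂q_i = 0 with rivals' quantities fixed: 268 - 2q_i - Σ_{j≠i} q_j = 0.
With identical firms every q_j equals q_i, so Σ_{j≠i} q_j = 2q_i and 268 = 4q_i, giving q_i = 67.
Total output Q = 67 + 67 + 67 = 201.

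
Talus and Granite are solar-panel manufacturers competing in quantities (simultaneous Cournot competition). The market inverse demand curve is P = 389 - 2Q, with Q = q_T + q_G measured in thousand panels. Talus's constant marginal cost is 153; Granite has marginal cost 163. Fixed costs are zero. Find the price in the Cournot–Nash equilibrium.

Talus's profit: π_T = (389 - 2Q)q_T - (153q_T). Setting ∂π_T/∂q_T = 0: 236 - 4q_T - 2(q_G) = 0.
Granite's profit: π_G = (389 - 2Q)q_G - (163q_G). Setting ∂π_G/∂q_G = 0: 226 - 4q_G - 2(q_T) = 0.
Best responses: q_T = (236 - 2q_G)/4, q_G = (226 - 2q_T)/4.
Substituting one into the other gives q_T = 41 and q_G = 36.
Total output Q = 77, so price P = 389 - 2·77 = 235.

235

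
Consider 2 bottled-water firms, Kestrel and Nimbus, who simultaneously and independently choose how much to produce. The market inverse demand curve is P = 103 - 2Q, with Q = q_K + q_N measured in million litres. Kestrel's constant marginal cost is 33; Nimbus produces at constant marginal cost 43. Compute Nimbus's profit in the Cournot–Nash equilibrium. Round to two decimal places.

138.89

Kestrel's profit: π_K = (103 - 2Q)q_K - (33q_K). Setting ∂π_K/∂q_K = 0: 70 - 4q_K - 2(q_N) = 0.
Nimbus's profit: π_N = (103 - 2Q)q_N - (43q_N). Setting ∂π_N/∂q_N = 0: 60 - 4q_N - 2(q_K) = 0.
Best responses: q_K = (70 - 2q_N)/4, q_N = (60 - 2q_K)/4.
Solving the pair: q_K = 40/3, q_N = 25/3.
Price P = 103 - 2·(65/3) = 179/3.
Nimbus's profit: (179/3 - 43)·(25/3) = 1250/9.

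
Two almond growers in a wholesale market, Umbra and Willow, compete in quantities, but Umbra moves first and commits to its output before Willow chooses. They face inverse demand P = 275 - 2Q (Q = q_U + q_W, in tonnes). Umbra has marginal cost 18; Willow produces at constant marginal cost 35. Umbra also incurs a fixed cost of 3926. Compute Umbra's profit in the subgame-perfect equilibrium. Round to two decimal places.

Solve by backward induction. Given q_U, the follower Willow maximises π_W = (275 - 2q_U - 2q_W)q_W - 35q_W.
Follower FOC: 240 - 2q_U - 4q_W = 0, so q_W(q_U) = (240 - 2q_U)/4.
The leader anticipates this reaction. Substituting into P = 275 - 2Q gives P = 155 - q_U, so π_U = (155 - q_U)q_U - 18q_U.
Maximising: ∂π_U/∂q_U = 137 - 2q_U = 0, giving q_U = 137/2.
Then q_W = (240 - 2·(137/2))/4 = 103/4.
Price P = 275 - 2·(377/4) = 173/2.
Umbra's profit: (173/2 - 18)·(137/2) - 3926 = 766.2500.

766.25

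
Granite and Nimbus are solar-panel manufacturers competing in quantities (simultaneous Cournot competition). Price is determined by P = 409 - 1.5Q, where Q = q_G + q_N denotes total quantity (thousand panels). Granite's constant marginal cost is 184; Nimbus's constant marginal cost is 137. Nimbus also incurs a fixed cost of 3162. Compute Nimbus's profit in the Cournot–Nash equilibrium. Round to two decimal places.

Granite's profit: π_G = (409 - 1.5Q)q_G - (184q_G). Setting ∂π_G/∂q_G = 0: 225 - 3q_G - (3/2)(q_N) = 0.
Nimbus's profit: π_N = (409 - 1.5Q)q_N - (137q_N). Setting ∂π_N/∂q_N = 0: 272 - 3q_N - (3/2)(q_G) = 0.
So q_G = (225 - (3/2)q_N)/3 and q_N = (272 - (3/2)q_G)/3.
Substituting one into the other gives q_G = 356/9 and q_N = 638/9.
Price P = 409 - (3/2)·(994/9) = 730/3.
Nimbus's profit: (730/3 - 137)·(638/9) - 3162 = 4375.8519.

4375.85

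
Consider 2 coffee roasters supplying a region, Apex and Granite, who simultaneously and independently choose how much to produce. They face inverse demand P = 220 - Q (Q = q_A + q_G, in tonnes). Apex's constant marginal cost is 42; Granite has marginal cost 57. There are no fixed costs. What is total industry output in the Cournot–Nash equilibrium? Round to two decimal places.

Apex's profit: π_A = (220 - Q)q_A - (42q_A). Setting ∂π_A/∂q_A = 0: 178 - 2q_A - (q_G) = 0.
Granite's first-order condition: 163 - 2q_G - (q_A) = 0.
Rearranging gives the reaction functions q_A = (178 - q_G)/2 and q_G = (163 - q_A)/2.
Substituting one into the other gives q_A = 193/3 and q_G = 148/3.
Total output Q = 193/3 + 148/3 = 341/3.

113.67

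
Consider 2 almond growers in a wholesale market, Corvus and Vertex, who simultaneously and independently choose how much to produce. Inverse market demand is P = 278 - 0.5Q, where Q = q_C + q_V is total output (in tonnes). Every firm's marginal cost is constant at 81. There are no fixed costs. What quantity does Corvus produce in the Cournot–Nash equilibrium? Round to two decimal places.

131.33

Each firm earns π_i = (278 - 0.5Q)q_i - 81q_i.
Setting ∂π_i/∂q_i = 0 with rivals' quantities fixed: 197 - q_i - (1/2)q_j = 0.
By symmetry each firm produces the same amount; substituting q_j = q_i yields q_i = 197/(3/2) = 394/3.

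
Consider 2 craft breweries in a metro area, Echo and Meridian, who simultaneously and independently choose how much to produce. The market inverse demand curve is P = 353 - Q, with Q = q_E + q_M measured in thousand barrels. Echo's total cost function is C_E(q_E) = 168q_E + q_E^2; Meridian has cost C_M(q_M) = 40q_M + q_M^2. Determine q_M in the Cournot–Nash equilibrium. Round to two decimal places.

71.13

Echo's profit: π_E = (353 - Q)q_E - (168q_E + q_E²). Setting ∂π_E/∂q_E = 0: 185 - 4q_E - (q_M) = 0.
Meridian's profit: π_M = (353 - Q)q_M - (40q_M + q_M²). Setting ∂π_M/∂q_M = 0: 313 - 4q_M - (q_E) = 0.
Best responses: q_E = (185 - q_M)/4, q_M = (313 - q_E)/4.
Substituting one into the other gives q_E = 427/15 and q_M = 1067/15.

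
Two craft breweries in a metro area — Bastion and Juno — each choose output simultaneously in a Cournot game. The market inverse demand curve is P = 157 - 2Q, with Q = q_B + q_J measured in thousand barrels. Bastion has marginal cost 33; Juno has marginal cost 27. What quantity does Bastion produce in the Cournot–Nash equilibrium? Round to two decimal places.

Bastion's profit: π_B = (157 - 2Q)q_B - (33q_B). Setting ∂π_B/∂q_B = 0: 124 - 4q_B - 2(q_J) = 0.
Juno's profit: π_J = (157 - 2Q)q_J - (27q_J). Setting ∂π_J/∂q_J = 0: 130 - 4q_J - 2(q_B) = 0.
So q_B = (124 - 2q_J)/4 and q_J = (130 - 2q_B)/4.
Substituting one into the other gives q_B = 59/3 and q_J = 68/3.

19.67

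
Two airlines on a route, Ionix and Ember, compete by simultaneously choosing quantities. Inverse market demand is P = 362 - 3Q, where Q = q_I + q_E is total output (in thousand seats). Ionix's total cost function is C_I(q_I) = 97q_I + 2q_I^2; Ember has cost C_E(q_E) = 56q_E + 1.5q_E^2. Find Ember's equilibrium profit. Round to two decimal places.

3518.67

Ionix's profit: π_I = (362 - 3Q)q_I - (97q_I + 2q_I²). Setting ∂π_I/∂q_I = 0: 265 - 10q_I - 3(q_E) = 0.
Ember's first-order condition: 306 - 9q_E - 3(q_I) = 0.
Rearranging gives the reaction functions q_I = (265 - 3q_E)/10 and q_E = (306 - 3q_I)/9.
Solving the pair: q_I = 163/9, q_E = 755/27.
Price P = 362 - 3·(1244/27) = 223.7778.
Ember's profit: 223.7778·(755/27) - 56·(755/27) - (3/2)(755/27)² = 3518.6728.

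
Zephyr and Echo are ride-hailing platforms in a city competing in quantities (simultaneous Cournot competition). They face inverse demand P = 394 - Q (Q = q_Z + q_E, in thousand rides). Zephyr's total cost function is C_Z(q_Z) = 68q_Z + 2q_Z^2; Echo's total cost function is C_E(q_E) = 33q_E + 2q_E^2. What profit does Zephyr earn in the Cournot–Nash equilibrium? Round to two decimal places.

6230.27

Zephyr's profit: π_Z = (394 - Q)q_Z - (68q_Z + 2q_Z²). Setting ∂π_Z/∂q_Z = 0: 326 - 6q_Z - (q_E) = 0.
Echo's profit: π_E = (394 - Q)q_E - (33q_E + 2q_E²). Setting ∂π_E/∂q_E = 0: 361 - 6q_E - (q_Z) = 0.
Best responses: q_Z = (326 - q_E)/6, q_E = (361 - q_Z)/6.
Substituting one into the other gives q_Z = 319/7 and q_E = 368/7.
Price P = 394 - 687/7 = 295.8571.
Zephyr's profit: 295.8571·(319/7) - 68·(319/7) - 2(319/7)² = 6230.2653.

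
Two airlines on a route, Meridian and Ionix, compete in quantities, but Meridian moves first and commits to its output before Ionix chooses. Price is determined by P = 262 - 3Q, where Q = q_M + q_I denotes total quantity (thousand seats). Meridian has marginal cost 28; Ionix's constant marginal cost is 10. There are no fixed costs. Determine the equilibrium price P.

82

The follower Ionix best-responds to any q_M: π_I = (262 - 3Q)q_I - 10q_I.
Follower FOC: 252 - 3q_M - 6q_I = 0, so q_I(q_M) = (252 - 3q_M)/6.
Meridian substitutes q_I(q_M) into its own profit: π_M = q_M(262 - 3q_M - (252 - 3q_M)/2) - 28q_M = (136 - (3/2)q_M)q_M - 28q_M.
Maximising: ∂π_M/∂q_M = 108 - 3q_M = 0, giving q_M = 36.
Then q_I = (252 - 3·36)/6 = 24.
Total output Q = 60, so price P = 262 - 3·60 = 82.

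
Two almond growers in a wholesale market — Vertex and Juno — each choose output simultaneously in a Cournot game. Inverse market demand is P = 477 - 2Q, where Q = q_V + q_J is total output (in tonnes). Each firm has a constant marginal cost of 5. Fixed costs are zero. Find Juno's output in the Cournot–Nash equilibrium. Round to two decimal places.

A representative firm's profit is π_i = q_i(477 - 2Q) - 5q_i.
Setting ∂π_i/∂q_i = 0 with rivals' quantities fixed: 472 - 4q_i - 2q_j = 0.
By symmetry each firm produces the same amount; substituting q_j = q_i yields q_i = 472/6 = 236/3.

78.67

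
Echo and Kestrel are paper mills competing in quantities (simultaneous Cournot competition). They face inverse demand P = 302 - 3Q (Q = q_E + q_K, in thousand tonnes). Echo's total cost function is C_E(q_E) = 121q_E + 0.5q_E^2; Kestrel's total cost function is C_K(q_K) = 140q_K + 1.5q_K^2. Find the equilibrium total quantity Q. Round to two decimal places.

32.11

Echo's profit: π_E = (302 - 3Q)q_E - (121q_E + (1/2)q_E²). Setting ∂π_E/∂q_E = 0: 181 - 7q_E - 3(q_K) = 0.
Kestrel's first-order condition: 162 - 9q_K - 3(q_E) = 0.
Best responses: q_E = (181 - 3q_K)/7, q_K = (162 - 3q_E)/9.
Substituting one into the other gives q_E = 127/6 and q_K = 197/18.
Total output Q = 127/6 + 197/18 = 289/9.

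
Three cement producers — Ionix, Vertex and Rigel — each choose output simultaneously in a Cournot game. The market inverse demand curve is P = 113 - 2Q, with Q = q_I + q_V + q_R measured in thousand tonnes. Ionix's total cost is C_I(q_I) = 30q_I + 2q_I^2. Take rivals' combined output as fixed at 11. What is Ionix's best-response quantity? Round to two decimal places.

With rivals' combined output fixed at 11, Ionix's profit is π_I = (113 - 2·11 - 2q_I)q_I - (30q_I + 2q_I²) = (91 - 2q_I)q_I - (30q_I + 2q_I²).
∂π_I/∂q_I = 61 - 8q_I = 0, so q_I = 61/8.

7.63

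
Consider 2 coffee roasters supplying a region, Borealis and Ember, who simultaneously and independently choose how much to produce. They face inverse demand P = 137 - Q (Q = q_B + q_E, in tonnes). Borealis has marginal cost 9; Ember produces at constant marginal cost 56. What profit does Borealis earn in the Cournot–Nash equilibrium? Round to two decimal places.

3402.78

Borealis's profit: π_B = (137 - Q)q_B - (9q_B). Setting ∂π_B/∂q_B = 0: 128 - 2q_B - (q_E) = 0.
Ember's profit: π_E = (137 - Q)q_E - (56q_E). Setting ∂π_E/∂q_E = 0: 81 - 2q_E - (q_B) = 0.
Best responses: q_B = (128 - q_E)/2, q_E = (81 - q_B)/2.
Substituting one into the other gives q_B = 175/3 and q_E = 34/3.
Price P = 137 - 209/3 = 202/3.
Borealis's profit: (202/3 - 9)·(175/3) = 3402.7778.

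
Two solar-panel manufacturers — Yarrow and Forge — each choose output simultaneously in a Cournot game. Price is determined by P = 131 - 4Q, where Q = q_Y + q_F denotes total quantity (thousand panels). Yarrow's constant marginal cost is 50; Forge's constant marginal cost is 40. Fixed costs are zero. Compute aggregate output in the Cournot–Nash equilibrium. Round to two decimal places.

14.33

Yarrow's profit: π_Y = (131 - 4Q)q_Y - (50q_Y). Setting ∂π_Y/∂q_Y = 0: 81 - 8q_Y - 4(q_F) = 0.
Forge's first-order condition: 91 - 8q_F - 4(q_Y) = 0.
Best responses: q_Y = (81 - 4q_F)/8, q_F = (91 - 4q_Y)/8.
Substituting one into the other gives q_Y = 71/12 and q_F = 101/12.
Total output Q = 71/12 + 101/12 = 43/3.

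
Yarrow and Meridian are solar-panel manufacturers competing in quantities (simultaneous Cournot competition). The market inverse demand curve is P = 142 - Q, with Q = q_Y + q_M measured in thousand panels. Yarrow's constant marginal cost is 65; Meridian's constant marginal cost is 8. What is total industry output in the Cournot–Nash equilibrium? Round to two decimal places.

Yarrow's profit: π_Y = (142 - Q)q_Y - (65q_Y). Setting ∂π_Y/∂q_Y = 0: 77 - 2q_Y - (q_M) = 0.
Meridian's profit: π_M = (142 - Q)q_M - (8q_M). Setting ∂π_M/∂q_M = 0: 134 - 2q_M - (q_Y) = 0.
Rearranging gives the reaction functions q_Y = (77 - q_M)/2 and q_M = (134 - q_Y)/2.
Solving the pair: q_Y = 20/3, q_M = 191/3.
Total output Q = 20/3 + 191/3 = 211/3.

70.33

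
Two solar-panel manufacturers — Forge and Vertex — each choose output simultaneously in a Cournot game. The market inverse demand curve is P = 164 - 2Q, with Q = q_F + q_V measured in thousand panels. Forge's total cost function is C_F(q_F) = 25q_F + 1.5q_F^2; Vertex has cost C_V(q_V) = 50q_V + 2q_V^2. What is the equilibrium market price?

110

Forge's profit: π_F = (164 - 2Q)q_F - (25q_F + (3/2)q_F²). Setting ∂π_F/∂q_F = 0: 139 - 7q_F - 2(q_V) = 0.
Vertex's profit: π_V = (164 - 2Q)q_V - (50q_V + 2q_V²). Setting ∂π_V/∂q_V = 0: 114 - 8q_V - 2(q_F) = 0.
Best responses: q_F = (139 - 2q_V)/7, q_V = (114 - 2q_F)/8.
Substituting one into the other gives q_F = 17 and q_V = 10.
Total output Q = 27, so price P = 164 - 2·27 = 110.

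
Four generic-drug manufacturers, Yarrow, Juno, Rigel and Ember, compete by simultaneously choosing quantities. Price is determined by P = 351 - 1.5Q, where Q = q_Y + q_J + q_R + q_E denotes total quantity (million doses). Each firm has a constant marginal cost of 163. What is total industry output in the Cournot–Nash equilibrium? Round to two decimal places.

100.27

Each firm earns π_i = (351 - 1.5Q)q_i - 163q_i.
First-order condition (treating rivals' output as given): 188 - 3q_i - (3/2)·Σ_{j≠i} q_j = 0.
By symmetry each firm produces the same amount; substituting Σ_{j≠i} q_j = 3q_i yields q_i = 188/(15/2) = 376/15.
Total output Q = 376/15 + 376/15 + 376/15 + 376/15 = 1504/15.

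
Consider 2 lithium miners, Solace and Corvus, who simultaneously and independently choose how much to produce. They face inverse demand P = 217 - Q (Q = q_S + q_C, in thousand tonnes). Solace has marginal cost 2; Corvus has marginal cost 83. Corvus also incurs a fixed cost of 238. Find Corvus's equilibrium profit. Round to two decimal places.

74.11

Solace's profit: π_S = (217 - Q)q_S - (2q_S). Setting ∂π_S/∂q_S = 0: 215 - 2q_S - (q_C) = 0.
Corvus's profit: π_C = (217 - Q)q_C - (83q_C). Setting ∂π_C/∂q_C = 0: 134 - 2q_C - (q_S) = 0.
So q_S = (215 - q_C)/2 and q_C = (134 - q_S)/2.
Solving the pair: q_S = 296/3, q_C = 53/3.
Price P = 217 - 349/3 = 302/3.
Corvus's profit: (302/3 - 83)·(53/3) - 238 = 667/9.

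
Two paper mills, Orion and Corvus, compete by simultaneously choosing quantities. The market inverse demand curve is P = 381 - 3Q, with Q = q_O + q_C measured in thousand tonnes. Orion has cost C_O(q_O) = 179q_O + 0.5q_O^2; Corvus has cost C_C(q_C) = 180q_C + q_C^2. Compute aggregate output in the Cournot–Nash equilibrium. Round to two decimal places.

Orion's profit: π_O = (381 - 3Q)q_O - (179q_O + (1/2)q_O²). Setting ∂π_O/∂q_O = 0: 202 - 7q_O - 3(q_C) = 0.
Corvus's profit: π_C = (381 - 3Q)q_C - (180q_C + q_C²). Setting ∂π_C/∂q_C = 0: 201 - 8q_C - 3(q_O) = 0.
So q_O = (202 - 3q_C)/7 and q_C = (201 - 3q_O)/8.
Solving the pair: q_O = 1013/47, q_C = 801/47.
Total output Q = 1013/47 + 801/47 = 1814/47.

38.60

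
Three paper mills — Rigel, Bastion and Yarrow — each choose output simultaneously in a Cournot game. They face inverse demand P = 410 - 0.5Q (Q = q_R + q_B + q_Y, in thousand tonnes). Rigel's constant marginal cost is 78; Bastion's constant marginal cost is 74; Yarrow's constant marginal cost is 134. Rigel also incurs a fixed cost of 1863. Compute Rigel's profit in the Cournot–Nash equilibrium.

16569

Rigel's profit: π_R = (410 - 0.5Q)q_R - (78q_R). Setting ∂π_R/∂q_R = 0: 332 - q_R - (1/2)(q_B + q_Y) = 0.
Bastion's first-order condition: 336 - q_B - (1/2)(q_R + q_Y) = 0.
Yarrow's profit: π_Y = (410 - 0.5Q)q_Y - (134q_Y). Setting ∂π_Y/∂q_Y = 0: 276 - q_Y - (1/2)(q_R + q_B) = 0.
Summing all 3 equations gives 944 − 2Q = 0, hence Q = 472.
Back-substituting: q_R = (332 − 236)/(1/2) = 192, q_B = (336 − 236)/(1/2) = 200, q_Y = (276 − 236)/(1/2) = 80.
Price P = 410 - (1/2)·472 = 174.
Rigel's profit: (174 - 78)·192 - 1863 = 16569.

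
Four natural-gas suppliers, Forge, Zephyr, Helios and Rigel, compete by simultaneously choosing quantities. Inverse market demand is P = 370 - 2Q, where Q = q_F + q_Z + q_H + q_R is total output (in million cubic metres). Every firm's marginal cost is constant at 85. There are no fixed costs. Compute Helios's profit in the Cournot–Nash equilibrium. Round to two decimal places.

Each firm earns π_i = (370 - 2Q)q_i - 85q_i.
Setting ∂π_i/∂q_i = 0 with rivals' quantities fixed: 285 - 4q_i - 2·Σ_{j≠i} q_j = 0.
By symmetry each firm produces the same amount; substituting Σ_{j≠i} q_j = 3q_i yields q_i = 285/10 = 57/2.
Price P = 370 - 2·114 = 142.
Helios's profit: (142 - 85)·(57/2) = 1624.5000.

1624.50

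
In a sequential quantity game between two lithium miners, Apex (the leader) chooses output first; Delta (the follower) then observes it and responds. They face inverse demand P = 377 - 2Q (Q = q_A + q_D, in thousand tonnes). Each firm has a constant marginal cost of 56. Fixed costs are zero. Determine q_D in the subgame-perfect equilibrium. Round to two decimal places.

40.13

Solve by backward induction. Given q_A, the follower Delta maximises π_D = (377 - 2q_A - 2q_D)q_D - 56q_D.
Setting the follower's marginal profit to zero, 321 - 2q_A - 4q_D = 0, i.e. q_D = (321 - 2q_A)/4.
The leader anticipates this reaction. Substituting into P = 377 - 2Q gives P = 433/2 - q_A, so π_A = (433/2 - q_A)q_A - 56q_A.
Leader FOC: 321/2 - 2q_A = 0, so q_A = 321/4.
Then q_D = (321 - 2·(321/4))/4 = 321/8.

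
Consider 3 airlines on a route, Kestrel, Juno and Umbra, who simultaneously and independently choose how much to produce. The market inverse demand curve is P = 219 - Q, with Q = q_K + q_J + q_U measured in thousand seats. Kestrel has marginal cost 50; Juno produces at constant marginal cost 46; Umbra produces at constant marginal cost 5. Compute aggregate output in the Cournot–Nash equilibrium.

Kestrel's profit: π_K = (219 - Q)q_K - (50q_K). Setting ∂π_K/∂q_K = 0: 169 - 2q_K - (q_J + q_U) = 0.
Juno's profit: π_J = (219 - Q)q_J - (46q_J). Setting ∂π_J/∂q_J = 0: 173 - 2q_J - (q_K + q_U) = 0.
Umbra's first-order condition: 214 - 2q_U - (q_K + q_J) = 0.
Summing all 3 equations gives 556 − 4Q = 0, hence Q = 139.
Back-substituting: q_K = (169 − 139) = 30, q_J = (173 − 139) = 34, q_U = (214 − 139) = 75.
Total output Q = 30 + 34 + 75 = 139.

139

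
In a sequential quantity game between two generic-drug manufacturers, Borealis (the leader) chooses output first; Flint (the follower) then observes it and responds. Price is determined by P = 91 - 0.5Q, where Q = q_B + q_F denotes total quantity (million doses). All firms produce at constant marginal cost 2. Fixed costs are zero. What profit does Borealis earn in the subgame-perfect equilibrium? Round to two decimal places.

The follower Flint best-responds to any q_B: π_F = (91 - 0.5Q)q_F - 2q_F.
Follower FOC: 89 - (1/2)q_B - q_F = 0, so q_F(q_B) = (89 - (1/2)q_B).
Borealis substitutes q_F(q_B) into its own profit: π_B = q_B(91 - (1/2)q_B - (89 - (1/2)q_B)/2) - 2q_B = (93/2 - (1/4)q_B)q_B - 2q_B.
The leader's first-order condition 89/2 - (1/2)q_B = 0 yields q_B = 89.
Then q_F = (89 - (1/2)·89) = 89/2.
Price P = 91 - (1/2)·(267/2) = 97/4.
Borealis's profit: (97/4 - 2)·89 = 1980.2500.

1980.25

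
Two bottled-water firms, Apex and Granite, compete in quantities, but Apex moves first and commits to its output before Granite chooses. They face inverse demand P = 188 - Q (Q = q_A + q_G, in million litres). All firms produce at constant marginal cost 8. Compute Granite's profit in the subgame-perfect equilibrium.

2025

Solve by backward induction. Given q_A, the follower Granite maximises π_G = (188 - q_A - q_G)q_G - 8q_G.
∂π_G/∂q_G = 180 - q_A - 2q_G = 0 gives the reaction function q_G = (180 - q_A)/2.
Apex substitutes q_G(q_A) into its own profit: π_A = q_A(188 - q_A - (180 - q_A)/2) - 8q_A = (98 - (1/2)q_A)q_A - 8q_A.
Leader FOC: 90 - q_A = 0, so q_A = 90.
Then q_G = (180 - 90)/2 = 45.
Price P = 188 - 135 = 53.
Granite's profit: (53 - 8)·45 = 2025.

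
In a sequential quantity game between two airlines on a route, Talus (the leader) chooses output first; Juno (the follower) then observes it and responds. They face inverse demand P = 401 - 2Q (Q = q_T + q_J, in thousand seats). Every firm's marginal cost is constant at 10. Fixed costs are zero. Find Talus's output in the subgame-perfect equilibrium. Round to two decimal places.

97.75

The follower Juno best-responds to any q_T: π_J = (401 - 2Q)q_J - 10q_J.
Follower FOC: 391 - 2q_T - 4q_J = 0, so q_J(q_T) = (391 - 2q_T)/4.
Talus substitutes q_J(q_T) into its own profit: π_T = q_T(401 - 2q_T - (391 - 2q_T)/2) - 10q_T = (411/2 - q_T)q_T - 10q_T.
The leader's first-order condition 391/2 - 2q_T = 0 yields q_T = 391/4.
Then q_J = (391 - 2·(391/4))/4 = 391/8.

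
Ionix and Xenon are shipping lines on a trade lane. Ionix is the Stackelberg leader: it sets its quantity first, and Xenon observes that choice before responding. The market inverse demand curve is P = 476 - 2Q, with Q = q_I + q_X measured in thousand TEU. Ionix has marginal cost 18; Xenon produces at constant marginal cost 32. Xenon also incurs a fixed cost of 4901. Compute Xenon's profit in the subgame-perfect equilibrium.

507

Solve by backward induction. Given q_I, the follower Xenon maximises π_X = (476 - 2q_I - 2q_X)q_X - 32q_X.
Setting the follower's marginal profit to zero, 444 - 2q_I - 4q_X = 0, i.e. q_X = (444 - 2q_I)/4.
The leader anticipates this reaction. Substituting into P = 476 - 2Q gives P = 254 - q_I, so π_I = (254 - q_I)q_I - 18q_I.
Leader FOC: 236 - 2q_I = 0, so q_I = 118.
Then q_X = (444 - 2·118)/4 = 52.
Price P = 476 - 2·170 = 136.
Xenon's profit: (136 - 32)·52 - 4901 = 507.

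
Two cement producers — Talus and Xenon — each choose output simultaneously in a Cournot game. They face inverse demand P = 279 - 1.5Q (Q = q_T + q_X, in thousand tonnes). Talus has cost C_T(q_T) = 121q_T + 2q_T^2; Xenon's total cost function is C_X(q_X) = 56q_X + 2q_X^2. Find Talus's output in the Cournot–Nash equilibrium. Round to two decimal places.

Talus's profit: π_T = (279 - 1.5Q)q_T - (121q_T + 2q_T²). Setting ∂π_T/∂q_T = 0: 158 - 7q_T - (3/2)(q_X) = 0.
Xenon's profit: π_X = (279 - 1.5Q)q_X - (56q_X + 2q_X²). Setting ∂π_X/∂q_X = 0: 223 - 7q_X - (3/2)(q_T) = 0.
So q_T = (158 - (3/2)q_X)/7 and q_X = (223 - (3/2)q_T)/7.
Solving the pair: q_T = 16.5027, q_X = 28.3209.

16.50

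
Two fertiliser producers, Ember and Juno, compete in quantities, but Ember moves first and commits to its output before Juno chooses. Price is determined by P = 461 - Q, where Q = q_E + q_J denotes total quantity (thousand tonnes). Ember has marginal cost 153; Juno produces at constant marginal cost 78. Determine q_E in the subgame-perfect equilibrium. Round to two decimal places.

Solve by backward induction. Given q_E, the follower Juno maximises π_J = (461 - q_E - q_J)q_J - 78q_J.
Follower FOC: 383 - q_E - 2q_J = 0, so q_J(q_E) = (383 - q_E)/2.
The leader anticipates this reaction. Substituting into P = 461 - Q gives P = 539/2 - (1/2)q_E, so π_E = (539/2 - (1/2)q_E)q_E - 153q_E.
The leader's first-order condition 233/2 - q_E = 0 yields q_E = 233/2.
Then q_J = (383 - 233/2)/2 = 533/4.

116.50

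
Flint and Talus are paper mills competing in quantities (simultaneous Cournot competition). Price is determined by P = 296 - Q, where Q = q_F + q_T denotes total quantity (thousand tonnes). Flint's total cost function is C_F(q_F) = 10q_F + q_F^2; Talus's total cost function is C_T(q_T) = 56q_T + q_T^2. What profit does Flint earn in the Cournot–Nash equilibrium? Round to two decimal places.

7264.14

Flint's profit: π_F = (296 - Q)q_F - (10q_F + q_F²). Setting ∂π_F/∂q_F = 0: 286 - 4q_F - (q_T) = 0.
Talus's profit: π_T = (296 - Q)q_T - (56q_T + q_T²). Setting ∂π_T/∂q_T = 0: 240 - 4q_T - (q_F) = 0.
Best responses: q_F = (286 - q_T)/4, q_T = (240 - q_F)/4.
Substituting one into the other gives q_F = 904/15 and q_T = 674/15.
Price P = 296 - 526/5 = 954/5.
Flint's profit: (954/5)·(904/15) - 10·(904/15) - (904/15)² = 7264.1422.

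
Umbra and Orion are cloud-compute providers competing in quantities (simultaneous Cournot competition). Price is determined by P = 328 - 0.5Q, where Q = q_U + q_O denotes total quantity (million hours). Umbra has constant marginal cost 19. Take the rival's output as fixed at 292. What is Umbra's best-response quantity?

163

With the rival's output fixed at 292, Umbra's profit is π_U = (328 - (1/2)·292 - (1/2)q_U)q_U - (19q_U) = (182 - (1/2)q_U)q_U - (19q_U).
∂π_U/∂q_U = 163 - q_U = 0, so q_U = 163.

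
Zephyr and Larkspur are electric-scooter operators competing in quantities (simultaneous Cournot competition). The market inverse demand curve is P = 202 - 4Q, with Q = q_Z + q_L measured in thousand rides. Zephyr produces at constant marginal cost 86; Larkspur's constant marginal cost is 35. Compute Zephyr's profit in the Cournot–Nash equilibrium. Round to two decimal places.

Zephyr's profit: π_Z = (202 - 4Q)q_Z - (86q_Z). Setting ∂π_Z/∂q_Z = 0: 116 - 8q_Z - 4(q_L) = 0.
Larkspur's first-order condition: 167 - 8q_L - 4(q_Z) = 0.
Rearranging gives the reaction functions q_Z = (116 - 4q_L)/8 and q_L = (167 - 4q_Z)/8.
Solving the pair: q_Z = 65/12, q_L = 109/6.
Price P = 202 - 4·(283/12) = 323/3.
Zephyr's profit: (323/3 - 86)·(65/12) = 117.3611.

117.36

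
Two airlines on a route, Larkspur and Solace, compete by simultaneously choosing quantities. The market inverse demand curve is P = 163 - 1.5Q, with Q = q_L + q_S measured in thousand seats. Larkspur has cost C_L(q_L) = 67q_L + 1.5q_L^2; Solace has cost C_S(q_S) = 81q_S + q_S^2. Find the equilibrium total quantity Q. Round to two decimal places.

Larkspur's profit: π_L = (163 - 1.5Q)q_L - (67q_L + (3/2)q_L²). Setting ∂π_L/∂q_L = 0: 96 - 6q_L - (3/2)(q_S) = 0.
Solace's profit: π_S = (163 - 1.5Q)q_S - (81q_S + q_S²). Setting ∂π_S/∂q_S = 0: 82 - 5q_S - (3/2)(q_L) = 0.
Best responses: q_L = (96 - (3/2)q_S)/6, q_S = (82 - (3/2)q_L)/5.
Substituting one into the other gives q_L = 476/37 and q_S = 464/37.
Total output Q = 476/37 + 464/37 = 940/37.

25.41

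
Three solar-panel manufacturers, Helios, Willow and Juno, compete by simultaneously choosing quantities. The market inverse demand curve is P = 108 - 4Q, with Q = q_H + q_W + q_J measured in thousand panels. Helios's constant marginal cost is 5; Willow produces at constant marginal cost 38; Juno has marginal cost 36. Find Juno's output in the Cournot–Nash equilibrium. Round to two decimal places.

2.69

Helios's profit: π_H = (108 - 4Q)q_H - (5q_H). Setting ∂π_H/∂q_H = 0: 103 - 8q_H - 4(q_W + q_J) = 0.
Willow's first-order condition: 70 - 8q_W - 4(q_H + q_J) = 0.
Juno's profit: π_J = (108 - 4Q)q_J - (36q_J). Setting ∂π_J/∂q_J = 0: 72 - 8q_J - 4(q_H + q_W) = 0.
Summing all 3 equations gives 245 − 16Q = 0, hence Q = 245/16.
Back-substituting: q_H = (103 − 245/4)/4 = 167/16, q_W = (70 − 245/4)/4 = 35/16, q_J = (72 − 245/4)/4 = 43/16.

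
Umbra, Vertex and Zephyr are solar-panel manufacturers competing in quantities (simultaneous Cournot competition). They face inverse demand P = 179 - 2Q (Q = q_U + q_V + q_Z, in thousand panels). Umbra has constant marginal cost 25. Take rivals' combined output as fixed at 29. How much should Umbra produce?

24

With rivals' combined output fixed at 29, Umbra's profit is π_U = (179 - 2·29 - 2q_U)q_U - (25q_U) = (121 - 2q_U)q_U - (25q_U).
∂π_U/∂q_U = 96 - 4q_U = 0, so q_U = 24.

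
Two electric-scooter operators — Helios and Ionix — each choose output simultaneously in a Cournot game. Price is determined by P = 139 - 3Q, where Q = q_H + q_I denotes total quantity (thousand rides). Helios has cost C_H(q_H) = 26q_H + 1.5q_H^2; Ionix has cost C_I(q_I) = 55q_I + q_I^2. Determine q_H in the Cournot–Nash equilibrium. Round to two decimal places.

10.35

Helios's profit: π_H = (139 - 3Q)q_H - (26q_H + (3/2)q_H²). Setting ∂π_H/∂q_H = 0: 113 - 9q_H - 3(q_I) = 0.
Ionix's profit: π_I = (139 - 3Q)q_I - (55q_I + q_I²). Setting ∂π_I/∂q_I = 0: 84 - 8q_I - 3(q_H) = 0.
Best responses: q_H = (113 - 3q_I)/9, q_I = (84 - 3q_H)/8.
Solving the pair: q_H = 652/63, q_I = 139/21.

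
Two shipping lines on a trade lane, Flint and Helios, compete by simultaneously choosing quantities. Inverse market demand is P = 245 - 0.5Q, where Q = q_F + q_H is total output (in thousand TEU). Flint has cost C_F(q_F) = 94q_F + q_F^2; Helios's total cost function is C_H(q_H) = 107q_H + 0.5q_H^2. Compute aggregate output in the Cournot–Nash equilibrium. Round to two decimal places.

99.39

Flint's profit: π_F = (245 - 0.5Q)q_F - (94q_F + q_F²). Setting ∂π_F/∂q_F = 0: 151 - 3q_F - (1/2)(q_H) = 0.
Helios's first-order condition: 138 - 2q_H - (1/2)(q_F) = 0.
So q_F = (151 - (1/2)q_H)/3 and q_H = (138 - (1/2)q_F)/2.
Solving the pair: q_F = 932/23, q_H = 1354/23.
Total output Q = 932/23 + 1354/23 = 99.3913.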